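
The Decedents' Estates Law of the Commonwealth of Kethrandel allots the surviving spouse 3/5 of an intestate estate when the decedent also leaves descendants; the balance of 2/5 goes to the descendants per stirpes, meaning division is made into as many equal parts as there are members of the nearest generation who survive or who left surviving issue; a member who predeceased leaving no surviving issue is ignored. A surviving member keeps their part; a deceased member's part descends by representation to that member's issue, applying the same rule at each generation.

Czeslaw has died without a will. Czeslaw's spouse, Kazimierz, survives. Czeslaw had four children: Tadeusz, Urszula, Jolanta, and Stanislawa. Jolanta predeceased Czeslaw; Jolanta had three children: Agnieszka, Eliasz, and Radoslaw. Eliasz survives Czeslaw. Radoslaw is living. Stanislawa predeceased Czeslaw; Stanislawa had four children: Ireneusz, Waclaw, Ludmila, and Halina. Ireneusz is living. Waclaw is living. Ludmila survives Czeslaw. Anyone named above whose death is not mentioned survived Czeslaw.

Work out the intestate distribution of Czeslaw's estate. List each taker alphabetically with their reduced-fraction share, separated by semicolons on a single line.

Kazimierz, as surviving spouse, takes 3/5.
The remaining 2/5 passes to Czeslaw's descendants per stirpes.
The 2/5 is divided into 4 equal shares of 1/10 among Tadeusz, Urszula, Jolanta, Stanislawa.
Tadeusz is living and takes 1/10.
Urszula is living and takes 1/10.
Jolanta predeceased; the 1/10 allotted to Jolanta's branch passes to Jolanta's issue by representation.
The 1/10 is divided into 3 equal shares of 1/30 among Agnieszka, Eliasz, Radoslaw.
Agnieszka is living and takes 1/30.
Eliasz is living and takes 1/30.
Radoslaw is living and takes 1/30.
Stanislawa predeceased; the 1/10 allotted to Stanislawa's branch passes to Stanislawa's issue by representation.
The 1/10 is divided into 4 equal shares of 1/40 among Ireneusz, Waclaw, Ludmila, Halina.
Ireneusz is living and takes 1/40.
Waclaw is living and takes 1/40.
Ludmila is living and takes 1/40.
Halina is living and takes 1/40.

Agnieszka 1/30; Eliasz 1/30; Halina 1/40; Ireneusz 1/40; Kazimierz 3/5; Ludmila 1/40; Radoslaw 1/30; Tadeusz 1/10; Urszula 1/10; Waclaw 1/40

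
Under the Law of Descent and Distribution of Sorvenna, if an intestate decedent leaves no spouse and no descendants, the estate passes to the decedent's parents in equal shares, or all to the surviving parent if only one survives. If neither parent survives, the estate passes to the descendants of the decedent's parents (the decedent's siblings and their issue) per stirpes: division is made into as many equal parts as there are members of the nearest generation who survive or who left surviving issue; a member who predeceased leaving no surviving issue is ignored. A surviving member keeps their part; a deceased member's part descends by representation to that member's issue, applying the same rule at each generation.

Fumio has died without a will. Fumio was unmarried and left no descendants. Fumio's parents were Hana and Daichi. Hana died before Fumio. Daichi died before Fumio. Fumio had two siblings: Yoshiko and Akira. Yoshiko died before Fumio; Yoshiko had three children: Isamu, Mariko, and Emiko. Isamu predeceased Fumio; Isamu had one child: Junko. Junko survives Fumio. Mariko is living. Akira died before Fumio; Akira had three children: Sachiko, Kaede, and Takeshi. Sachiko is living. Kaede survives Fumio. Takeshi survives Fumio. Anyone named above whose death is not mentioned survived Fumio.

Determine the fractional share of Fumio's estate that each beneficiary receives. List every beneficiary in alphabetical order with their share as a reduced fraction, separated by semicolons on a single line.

Emiko 1/6; Junko 1/6; Kaede 1/6; Mariko 1/6; Sachiko 1/6; Takeshi 1/6

Neither parent survives and there are no descendants, so the estate passes to Fumio's siblings and their issue per stirpes.
The estate is divided into 2 equal shares of 1/2 among Yoshiko, Akira.
Yoshiko predeceased; the 1/2 allotted to Yoshiko's branch passes to Yoshiko's issue by representation.
The 1/2 is divided into 3 equal shares of 1/6 among Isamu, Mariko, Emiko.
Isamu predeceased; the 1/6 allotted to Isamu's branch passes to Isamu's issue by representation.
Junko is the sole taker at this level and receives the full 1/6.
Mariko is living and takes 1/6.
Emiko is living and takes 1/6.
Akira predeceased; the 1/2 allotted to Akira's branch passes to Akira's issue by representation.
The 1/2 is divided into 3 equal shares of 1/6 among Sachiko, Kaede, Takeshi.
Sachiko is living and takes 1/6.
Kaede is living and takes 1/6.
Takeshi is living and takes 1/6.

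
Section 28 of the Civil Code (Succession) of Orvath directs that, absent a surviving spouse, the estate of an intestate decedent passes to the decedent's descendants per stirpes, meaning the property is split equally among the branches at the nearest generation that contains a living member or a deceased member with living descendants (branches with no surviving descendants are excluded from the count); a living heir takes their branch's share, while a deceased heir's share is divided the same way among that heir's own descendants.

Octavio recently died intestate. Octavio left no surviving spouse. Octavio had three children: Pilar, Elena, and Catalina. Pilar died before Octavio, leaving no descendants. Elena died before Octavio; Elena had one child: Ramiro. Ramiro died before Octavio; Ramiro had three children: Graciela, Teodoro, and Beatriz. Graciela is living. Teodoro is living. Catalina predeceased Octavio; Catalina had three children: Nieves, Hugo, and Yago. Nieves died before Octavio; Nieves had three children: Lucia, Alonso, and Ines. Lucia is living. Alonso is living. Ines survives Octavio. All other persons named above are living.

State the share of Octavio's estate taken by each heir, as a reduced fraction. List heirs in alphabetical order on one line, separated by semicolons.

Alonso 1/18; Beatriz 1/6; Graciela 1/6; Hugo 1/6; Ines 1/18; Lucia 1/18; Teodoro 1/6; Yago 1/6

There is no surviving spouse, so the entire estate passes to Octavio's descendants per stirpes.
Pilar left no surviving issue, so that branch lapses and is disregarded.
The estate is divided into 2 equal shares of 1/2 among Elena, Catalina.
Elena predeceased; the 1/2 allotted to Elena's branch passes to Elena's issue by representation.
Ramiro's line is the sole branch at this level, so the full 1/2 passes to Ramiro's issue by representation.
The 1/2 is divided into 3 equal shares of 1/6 among Graciela, Teodoro, Beatriz.
Graciela is living and takes 1/6.
Teodoro is living and takes 1/6.
Beatriz is living and takes 1/6.
Catalina predeceased; the 1/2 allotted to Catalina's branch passes to Catalina's issue by representation.
The 1/2 is divided into 3 equal shares of 1/6 among Nieves, Hugo, Yago.
Nieves predeceased; the 1/6 allotted to Nieves's branch passes to Nieves's issue by representation.
The 1/6 is divided into 3 equal shares of 1/18 among Lucia, Alonso, Ines.
Lucia is living and takes 1/18.
Alonso is living and takes 1/18.
Ines is living and takes 1/18.
Hugo is living and takes 1/6.
Yago is living and takes 1/6.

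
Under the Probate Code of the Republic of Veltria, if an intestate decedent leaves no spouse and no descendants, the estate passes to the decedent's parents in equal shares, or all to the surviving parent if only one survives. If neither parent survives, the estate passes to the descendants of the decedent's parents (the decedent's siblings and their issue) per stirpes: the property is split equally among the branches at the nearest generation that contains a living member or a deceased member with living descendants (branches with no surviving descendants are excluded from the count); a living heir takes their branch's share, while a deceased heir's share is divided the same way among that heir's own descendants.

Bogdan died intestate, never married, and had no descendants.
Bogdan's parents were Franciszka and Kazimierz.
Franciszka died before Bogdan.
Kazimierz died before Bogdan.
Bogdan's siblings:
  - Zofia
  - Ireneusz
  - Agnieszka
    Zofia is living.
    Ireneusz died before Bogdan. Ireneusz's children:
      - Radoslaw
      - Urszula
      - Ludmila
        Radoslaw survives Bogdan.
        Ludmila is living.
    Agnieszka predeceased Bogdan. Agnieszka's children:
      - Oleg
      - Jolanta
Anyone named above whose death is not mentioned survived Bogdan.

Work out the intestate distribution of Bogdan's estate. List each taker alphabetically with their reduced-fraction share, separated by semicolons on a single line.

Neither parent survives and there are no descendants, so the estate passes to Bogdan's siblings and their issue per stirpes.
The estate is divided into 3 equal shares of 1/3 among Zofia, Ireneusz, Agnieszka.
Zofia is living and takes 1/3.
Ireneusz predeceased; the 1/3 allotted to Ireneusz's branch passes to Ireneusz's issue by representation.
The 1/3 is divided into 3 equal shares of 1/9 among Radoslaw, Urszula, Ludmila.
Radoslaw is living and takes 1/9.
Urszula is living and takes 1/9.
Ludmila is living and takes 1/9.
Agnieszka predeceased; the 1/3 allotted to Agnieszka's branch passes to Agnieszka's issue by representation.
The 1/3 is divided into 2 equal shares of 1/6 among Oleg, Jolanta.
Oleg is living and takes 1/6.
Jolanta is living and takes 1/6.

Jolanta 1/6; Ludmila 1/9; Oleg 1/6; Radoslaw 1/9; Urszula 1/9; Zofia 1/3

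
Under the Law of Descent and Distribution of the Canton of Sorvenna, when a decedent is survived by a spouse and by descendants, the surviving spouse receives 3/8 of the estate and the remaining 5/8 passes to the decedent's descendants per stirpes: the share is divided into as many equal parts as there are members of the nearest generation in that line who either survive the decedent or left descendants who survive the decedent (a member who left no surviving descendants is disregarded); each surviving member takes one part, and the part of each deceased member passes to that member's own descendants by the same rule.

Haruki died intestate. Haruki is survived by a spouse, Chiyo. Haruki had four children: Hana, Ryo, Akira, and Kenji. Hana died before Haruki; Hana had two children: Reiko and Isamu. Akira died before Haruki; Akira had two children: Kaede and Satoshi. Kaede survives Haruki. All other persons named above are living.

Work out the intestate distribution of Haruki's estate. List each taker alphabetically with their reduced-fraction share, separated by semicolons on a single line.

Chiyo, as surviving spouse, takes 3/8.
The remaining 5/8 passes to Haruki's descendants per stirpes.
The 5/8 is divided into 4 equal shares of 5/32 among Hana, Ryo, Akira, Kenji.
Hana predeceased; the 5/32 allotted to Hana's branch passes to Hana's issue by representation.
The 5/32 is divided into 2 equal shares of 5/64 among Reiko, Isamu.
Reiko is living and takes 5/64.
Isamu is living and takes 5/64.
Ryo is living and takes 5/32.
Akira predeceased; the 5/32 allotted to Akira's branch passes to Akira's issue by representation.
The 5/32 is divided into 2 equal shares of 5/64 among Kaede, Satoshi.
Kaede is living and takes 5/64.
Satoshi is living and takes 5/64.
Kenji is living and takes 5/32.

Chiyo 3/8; Isamu 5/64; Kaede 5/64; Kenji 5/32; Reiko 5/64; Ryo 5/32; Satoshi 5/64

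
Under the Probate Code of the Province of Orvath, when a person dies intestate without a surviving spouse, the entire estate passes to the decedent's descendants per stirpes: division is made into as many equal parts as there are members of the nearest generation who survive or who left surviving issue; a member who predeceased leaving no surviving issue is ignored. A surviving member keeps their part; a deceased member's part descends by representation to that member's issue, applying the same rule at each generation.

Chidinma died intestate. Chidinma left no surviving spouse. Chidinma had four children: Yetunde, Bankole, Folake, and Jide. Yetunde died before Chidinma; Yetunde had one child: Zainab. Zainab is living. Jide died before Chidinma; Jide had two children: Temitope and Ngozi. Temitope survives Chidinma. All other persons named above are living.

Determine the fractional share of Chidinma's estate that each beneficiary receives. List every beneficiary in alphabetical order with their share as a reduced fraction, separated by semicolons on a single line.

There is no surviving spouse, so the entire estate passes to Chidinma's descendants per stirpes.
The estate is divided into 4 equal shares of 1/4 among Yetunde, Bankole, Folake, Jide.
Yetunde predeceased; the 1/4 allotted to Yetunde's branch passes to Yetunde's issue by representation.
Zainab is the sole taker at this level and receives the full 1/4.
Bankole is living and takes 1/4.
Folake is living and takes 1/4.
Jide predeceased; the 1/4 allotted to Jide's branch passes to Jide's issue by representation.
The 1/4 is divided into 2 equal shares of 1/8 among Temitope, Ngozi.
Temitope is living and takes 1/8.
Ngozi is living and takes 1/8.

Bankole 1/4; Folake 1/4; Ngozi 1/8; Temitope 1/8; Zainab 1/4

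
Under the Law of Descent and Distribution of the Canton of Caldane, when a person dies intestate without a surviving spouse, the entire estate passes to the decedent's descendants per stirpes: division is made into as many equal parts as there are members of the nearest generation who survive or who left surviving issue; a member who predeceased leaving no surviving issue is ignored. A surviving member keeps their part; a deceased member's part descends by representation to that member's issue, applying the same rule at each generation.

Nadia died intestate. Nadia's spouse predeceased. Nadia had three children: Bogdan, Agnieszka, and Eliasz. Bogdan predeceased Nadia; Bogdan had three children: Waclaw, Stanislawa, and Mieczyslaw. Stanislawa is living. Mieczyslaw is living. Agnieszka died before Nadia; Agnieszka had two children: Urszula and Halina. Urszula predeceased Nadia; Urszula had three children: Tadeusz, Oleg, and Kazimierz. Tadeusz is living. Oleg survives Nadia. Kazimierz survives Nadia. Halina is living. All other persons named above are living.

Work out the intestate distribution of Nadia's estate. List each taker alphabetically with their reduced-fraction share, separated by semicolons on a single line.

There is no surviving spouse, so the entire estate passes to Nadia's descendants per stirpes.
The estate is divided into 3 equal shares of 1/3 among Bogdan, Agnieszka, Eliasz.
Bogdan predeceased; the 1/3 allotted to Bogdan's branch passes to Bogdan's issue by representation.
The 1/3 is divided into 3 equal shares of 1/9 among Waclaw, Stanislawa, Mieczyslaw.
Waclaw is living and takes 1/9.
Stanislawa is living and takes 1/9.
Mieczyslaw is living and takes 1/9.
Agnieszka predeceased; the 1/3 allotted to Agnieszka's branch passes to Agnieszka's issue by representation.
The 1/3 is divided into 2 equal shares of 1/6 among Urszula, Halina.
Urszula predeceased; the 1/6 allotted to Urszula's branch passes to Urszula's issue by representation.
The 1/6 is divided into 3 equal shares of 1/18 among Tadeusz, Oleg, Kazimierz.
Tadeusz is living and takes 1/18.
Oleg is living and takes 1/18.
Kazimierz is living and takes 1/18.
Halina is living and takes 1/6.
Eliasz is living and takes 1/3.

Eliasz 1/3; Halina 1/6; Kazimierz 1/18; Mieczyslaw 1/9; Oleg 1/18; Stanislawa 1/9; Tadeusz 1/18; Waclaw 1/9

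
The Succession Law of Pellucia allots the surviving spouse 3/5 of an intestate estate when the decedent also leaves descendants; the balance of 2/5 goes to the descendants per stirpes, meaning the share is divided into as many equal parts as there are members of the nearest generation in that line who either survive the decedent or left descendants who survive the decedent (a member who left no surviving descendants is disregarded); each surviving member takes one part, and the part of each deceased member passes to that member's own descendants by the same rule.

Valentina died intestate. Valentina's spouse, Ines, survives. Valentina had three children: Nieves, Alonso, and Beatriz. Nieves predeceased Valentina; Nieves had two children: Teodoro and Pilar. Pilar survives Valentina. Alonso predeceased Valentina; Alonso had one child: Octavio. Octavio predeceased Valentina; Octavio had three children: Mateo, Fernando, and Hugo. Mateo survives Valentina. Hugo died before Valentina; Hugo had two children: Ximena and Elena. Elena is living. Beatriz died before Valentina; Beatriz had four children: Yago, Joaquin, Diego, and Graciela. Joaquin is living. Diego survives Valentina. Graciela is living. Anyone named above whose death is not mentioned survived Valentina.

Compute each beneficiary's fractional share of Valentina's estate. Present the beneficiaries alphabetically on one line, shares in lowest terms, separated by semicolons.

Diego 1/30; Elena 1/45; Fernando 2/45; Graciela 1/30; Ines 3/5; Joaquin 1/30; Mateo 2/45; Pilar 1/15; Teodoro 1/15; Ximena 1/45; Yago 1/30

Ines, as surviving spouse, takes 3/5.
The remaining 2/5 passes to Valentina's descendants per stirpes.
The 2/5 is divided into 3 equal shares of 2/15 among Nieves, Alonso, Beatriz.
Nieves predeceased; the 2/15 allotted to Nieves's branch passes to Nieves's issue by representation.
The 2/15 is divided into 2 equal shares of 1/15 among Teodoro, Pilar.
Teodoro is living and takes 1/15.
Pilar is living and takes 1/15.
Alonso predeceased; the 2/15 allotted to Alonso's branch passes to Alonso's issue by representation.
Octavio's line is the sole branch at this level, so the full 2/15 passes to Octavio's issue by representation.
The 2/15 is divided into 3 equal shares of 2/45 among Mateo, Fernando, Hugo.
Mateo is living and takes 2/45.
Fernando is living and takes 2/45.
Hugo predeceased; the 2/45 allotted to Hugo's branch passes to Hugo's issue by representation.
The 2/45 is divided into 2 equal shares of 1/45 among Ximena, Elena.
Ximena is living and takes 1/45.
Elena is living and takes 1/45.
Beatriz predeceased; the 2/15 allotted to Beatriz's branch passes to Beatriz's issue by representation.
The 2/15 is divided into 4 equal shares of 1/30 among Yago, Joaquin, Diego, Graciela.
Yago is living and takes 1/30.
Joaquin is living and takes 1/30.
Diego is living and takes 1/30.
Graciela is living and takes 1/30.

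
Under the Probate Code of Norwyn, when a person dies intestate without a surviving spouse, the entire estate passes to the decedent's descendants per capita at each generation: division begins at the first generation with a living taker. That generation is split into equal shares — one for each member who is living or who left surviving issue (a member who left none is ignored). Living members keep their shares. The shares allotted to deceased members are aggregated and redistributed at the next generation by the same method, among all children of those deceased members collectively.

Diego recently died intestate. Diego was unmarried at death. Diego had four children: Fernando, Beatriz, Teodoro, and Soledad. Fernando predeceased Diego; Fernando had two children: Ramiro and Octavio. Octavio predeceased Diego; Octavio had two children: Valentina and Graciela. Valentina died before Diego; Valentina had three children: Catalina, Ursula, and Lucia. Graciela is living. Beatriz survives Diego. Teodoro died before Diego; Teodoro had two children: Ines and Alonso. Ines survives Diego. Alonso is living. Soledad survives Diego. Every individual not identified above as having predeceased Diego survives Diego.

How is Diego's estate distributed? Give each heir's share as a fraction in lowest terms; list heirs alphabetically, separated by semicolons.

Alonso 1/8; Beatriz 1/4; Catalina 1/48; Graciela 1/16; Ines 1/8; Lucia 1/48; Ramiro 1/8; Soledad 1/4; Ursula 1/48

There is no surviving spouse, so the entire estate passes to Diego's descendants per capita at each generation.
At generation 1 (Fernando, Beatriz, Teodoro, Soledad) there are 4 shares of (1)/4 = 1/4 each.
Living: Beatriz and Soledad — each takes 1/4.
Deceased: Fernando and Teodoro. Their combined 1/2 is pooled and carried to generation 2.
At generation 2 (Ramiro, Octavio, Ines, Alonso) there are 4 shares of (1/2)/4 = 1/8 each.
Living: Ramiro, Ines, and Alonso — each takes 1/8.
Deceased: Octavio. That 1/8 share is carried to generation 3.
At generation 3 (Valentina, Graciela) there are 2 shares of (1/8)/2 = 1/16 each.
Living: Graciela — each takes 1/16.
Deceased: Valentina. That 1/16 share is carried to generation 4.
At generation 4 (Catalina, Ursula, Lucia) there are 3 shares of (1/16)/3 = 1/48 each.
Living: Catalina, Ursula, and Lucia — each takes 1/48.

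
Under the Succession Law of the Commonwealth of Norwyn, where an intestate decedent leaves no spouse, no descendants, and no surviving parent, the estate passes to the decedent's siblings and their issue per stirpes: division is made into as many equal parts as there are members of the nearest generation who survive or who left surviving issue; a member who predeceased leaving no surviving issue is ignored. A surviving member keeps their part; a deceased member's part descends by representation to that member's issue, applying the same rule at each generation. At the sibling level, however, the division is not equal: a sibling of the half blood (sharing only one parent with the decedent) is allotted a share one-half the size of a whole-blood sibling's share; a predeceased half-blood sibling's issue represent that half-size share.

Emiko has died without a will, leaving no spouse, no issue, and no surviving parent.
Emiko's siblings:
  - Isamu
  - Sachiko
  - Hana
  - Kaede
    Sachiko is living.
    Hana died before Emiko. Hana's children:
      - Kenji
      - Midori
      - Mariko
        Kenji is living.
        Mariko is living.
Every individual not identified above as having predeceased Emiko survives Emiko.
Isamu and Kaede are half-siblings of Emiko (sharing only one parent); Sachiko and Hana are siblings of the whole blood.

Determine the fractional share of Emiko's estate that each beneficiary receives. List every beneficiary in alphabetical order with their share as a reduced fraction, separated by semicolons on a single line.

Isamu 1/6; Kaede 1/6; Kenji 1/9; Mariko 1/9; Midori 1/9; Sachiko 1/3

No spouse, descendants, or parent survives, so the estate passes to Emiko's siblings per stirpes.
Half-blood siblings count for one-half the weight of whole-blood siblings at the initial division.
Dividing 1 in proportion to weights (total weight 3): Isamu (weight 1/2) → 1/6; Sachiko (weight 1) → 1/3; Hana (weight 1) → 1/3; Kaede (weight 1/2) → 1/6.
Isamu is living and takes 1/6.
Sachiko is living and takes 1/3.
Hana predeceased; the 1/3 allotted to Hana's branch passes to Hana's issue by representation.
The 1/3 is divided into 3 equal shares of 1/9 among Kenji, Midori, Mariko.
Kenji is living and takes 1/9.
Midori is living and takes 1/9.
Mariko is living and takes 1/9.
Kaede is living and takes 1/6.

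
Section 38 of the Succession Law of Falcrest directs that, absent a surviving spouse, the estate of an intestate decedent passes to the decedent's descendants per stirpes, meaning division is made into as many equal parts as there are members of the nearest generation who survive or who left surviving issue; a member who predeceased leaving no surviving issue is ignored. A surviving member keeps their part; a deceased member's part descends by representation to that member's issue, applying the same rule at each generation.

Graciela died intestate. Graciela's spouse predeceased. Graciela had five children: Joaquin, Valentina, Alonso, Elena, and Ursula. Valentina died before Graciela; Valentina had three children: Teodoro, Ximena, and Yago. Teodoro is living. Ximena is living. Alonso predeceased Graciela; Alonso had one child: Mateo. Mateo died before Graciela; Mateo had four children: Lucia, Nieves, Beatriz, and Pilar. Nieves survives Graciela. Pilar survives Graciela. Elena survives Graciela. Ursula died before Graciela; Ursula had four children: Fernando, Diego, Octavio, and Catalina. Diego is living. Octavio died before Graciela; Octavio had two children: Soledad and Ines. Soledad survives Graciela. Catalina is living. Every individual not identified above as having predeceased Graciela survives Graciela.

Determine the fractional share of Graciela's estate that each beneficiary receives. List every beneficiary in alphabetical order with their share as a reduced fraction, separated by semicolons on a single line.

Beatriz 1/20; Catalina 1/20; Diego 1/20; Elena 1/5; Fernando 1/20; Ines 1/40; Joaquin 1/5; Lucia 1/20; Nieves 1/20; Pilar 1/20; Soledad 1/40; Teodoro 1/15; Ximena 1/15; Yago 1/15

There is no surviving spouse, so the entire estate passes to Graciela's descendants per stirpes.
The estate is divided into 5 equal shares of 1/5 among Joaquin, Valentina, Alonso, Elena, Ursula.
Joaquin is living and takes 1/5.
Valentina predeceased; the 1/5 allotted to Valentina's branch passes to Valentina's issue by representation.
The 1/5 is divided into 3 equal shares of 1/15 among Teodoro, Ximena, Yago.
Teodoro is living and takes 1/15.
Ximena is living and takes 1/15.
Yago is living and takes 1/15.
Alonso predeceased; the 1/5 allotted to Alonso's branch passes to Alonso's issue by representation.
Mateo's line is the sole branch at this level, so the full 1/5 passes to Mateo's issue by representation.
The 1/5 is divided into 4 equal shares of 1/20 among Lucia, Nieves, Beatriz, Pilar.
Lucia is living and takes 1/20.
Nieves is living and takes 1/20.
Beatriz is living and takes 1/20.
Pilar is living and takes 1/20.
Elena is living and takes 1/5.
Ursula predeceased; the 1/5 allotted to Ursula's branch passes to Ursula's issue by representation.
The 1/5 is divided into 4 equal shares of 1/20 among Fernando, Diego, Octavio, Catalina.
Fernando is living and takes 1/20.
Diego is living and takes 1/20.
Octavio predeceased; the 1/20 allotted to Octavio's branch passes to Octavio's issue by representation.
The 1/20 is divided into 2 equal shares of 1/40 among Soledad, Ines.
Soledad is living and takes 1/40.
Ines is living and takes 1/40.
Catalina is living and takes 1/20.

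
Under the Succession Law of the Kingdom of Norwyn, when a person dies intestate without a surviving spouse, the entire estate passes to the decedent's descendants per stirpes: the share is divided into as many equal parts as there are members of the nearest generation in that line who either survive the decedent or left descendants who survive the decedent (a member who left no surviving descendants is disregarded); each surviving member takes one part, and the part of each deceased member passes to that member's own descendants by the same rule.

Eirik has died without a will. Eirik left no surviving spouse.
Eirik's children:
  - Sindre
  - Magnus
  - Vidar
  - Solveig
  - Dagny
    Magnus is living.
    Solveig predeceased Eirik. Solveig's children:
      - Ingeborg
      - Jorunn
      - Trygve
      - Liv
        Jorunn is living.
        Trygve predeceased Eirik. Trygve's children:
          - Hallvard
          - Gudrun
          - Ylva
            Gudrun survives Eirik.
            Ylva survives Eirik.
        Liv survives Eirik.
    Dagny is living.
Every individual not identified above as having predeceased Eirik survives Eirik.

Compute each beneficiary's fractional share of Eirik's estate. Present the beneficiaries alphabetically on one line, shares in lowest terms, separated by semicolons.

There is no surviving spouse, so the entire estate passes to Eirik's descendants per stirpes.
The estate is divided into 5 equal shares of 1/5 among Sindre, Magnus, Vidar, Solveig, Dagny.
Sindre is living and takes 1/5.
Magnus is living and takes 1/5.
Vidar is living and takes 1/5.
Solveig predeceased; the 1/5 allotted to Solveig's branch passes to Solveig's issue by representation.
The 1/5 is divided into 4 equal shares of 1/20 among Ingeborg, Jorunn, Trygve, Liv.
Ingeborg is living and takes 1/20.
Jorunn is living and takes 1/20.
Trygve predeceased; the 1/20 allotted to Trygve's branch passes to Trygve's issue by representation.
The 1/20 is divided into 3 equal shares of 1/60 among Hallvard, Gudrun, Ylva.
Hallvard is living and takes 1/60.
Gudrun is living and takes 1/60.
Ylva is living and takes 1/60.
Liv is living and takes 1/20.
Dagny is living and takes 1/5.

Dagny 1/5; Gudrun 1/60; Hallvard 1/60; Ingeborg 1/20; Jorunn 1/20; Liv 1/20; Magnus 1/5; Sindre 1/5; Vidar 1/5; Ylva 1/60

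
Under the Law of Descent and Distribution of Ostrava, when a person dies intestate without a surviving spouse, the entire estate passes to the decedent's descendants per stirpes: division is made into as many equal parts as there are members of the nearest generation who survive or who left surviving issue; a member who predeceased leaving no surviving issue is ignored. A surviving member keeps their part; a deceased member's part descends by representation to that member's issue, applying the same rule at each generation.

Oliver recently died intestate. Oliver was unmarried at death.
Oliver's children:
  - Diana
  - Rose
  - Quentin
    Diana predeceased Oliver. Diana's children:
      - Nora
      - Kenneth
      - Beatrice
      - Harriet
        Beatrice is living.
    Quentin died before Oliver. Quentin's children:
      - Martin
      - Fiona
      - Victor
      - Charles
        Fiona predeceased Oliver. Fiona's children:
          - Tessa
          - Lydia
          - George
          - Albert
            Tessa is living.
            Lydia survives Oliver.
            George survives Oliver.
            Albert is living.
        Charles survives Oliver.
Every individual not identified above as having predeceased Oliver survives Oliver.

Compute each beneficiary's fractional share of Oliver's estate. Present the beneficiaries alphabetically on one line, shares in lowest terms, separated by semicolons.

There is no surviving spouse, so the entire estate passes to Oliver's descendants per stirpes.
The estate is divided into 3 equal shares of 1/3 among Diana, Rose, Quentin.
Diana predeceased; the 1/3 allotted to Diana's branch passes to Diana's issue by representation.
The 1/3 is divided into 4 equal shares of 1/12 among Nora, Kenneth, Beatrice, Harriet.
Nora is living and takes 1/12.
Kenneth is living and takes 1/12.
Beatrice is living and takes 1/12.
Harriet is living and takes 1/12.
Rose is living and takes 1/3.
Quentin predeceased; the 1/3 allotted to Quentin's branch passes to Quentin's issue by representation.
The 1/3 is divided into 4 equal shares of 1/12 among Martin, Fiona, Victor, Charles.
Martin is living and takes 1/12.
Fiona predeceased; the 1/12 allotted to Fiona's branch passes to Fiona's issue by representation.
The 1/12 is divided into 4 equal shares of 1/48 among Tessa, Lydia, George, Albert.
Tessa is living and takes 1/48.
Lydia is living and takes 1/48.
George is living and takes 1/48.
Albert is living and takes 1/48.
Victor is living and takes 1/12.
Charles is living and takes 1/12.

Albert 1/48; Beatrice 1/12; Charles 1/12; George 1/48; Harriet 1/12; Kenneth 1/12; Lydia 1/48; Martin 1/12; Nora 1/12; Rose 1/3; Tessa 1/48; Victor 1/12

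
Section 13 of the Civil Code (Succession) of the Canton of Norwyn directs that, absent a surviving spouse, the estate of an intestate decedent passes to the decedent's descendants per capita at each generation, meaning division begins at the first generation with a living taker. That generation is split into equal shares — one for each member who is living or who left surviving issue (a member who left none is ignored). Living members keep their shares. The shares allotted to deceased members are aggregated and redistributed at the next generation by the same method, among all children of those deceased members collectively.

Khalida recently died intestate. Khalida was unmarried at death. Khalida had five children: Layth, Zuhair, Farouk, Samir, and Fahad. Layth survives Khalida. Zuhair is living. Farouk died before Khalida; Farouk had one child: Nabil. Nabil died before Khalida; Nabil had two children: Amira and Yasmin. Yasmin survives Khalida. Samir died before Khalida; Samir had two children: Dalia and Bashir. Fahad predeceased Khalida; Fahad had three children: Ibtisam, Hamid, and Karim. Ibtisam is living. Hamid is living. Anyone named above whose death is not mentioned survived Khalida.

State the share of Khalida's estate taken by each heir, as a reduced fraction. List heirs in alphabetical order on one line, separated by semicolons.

Amira 1/20; Bashir 1/10; Dalia 1/10; Hamid 1/10; Ibtisam 1/10; Karim 1/10; Layth 1/5; Yasmin 1/20; Zuhair 1/5

There is no surviving spouse, so the entire estate passes to Khalida's descendants per capita at each generation.
At generation 1 (Layth, Zuhair, Farouk, Samir, Fahad) there are 5 shares of (1)/5 = 1/5 each.
Living: Layth and Zuhair — each takes 1/5.
Deceased: Farouk, Samir, and Fahad. Their combined 3/5 is pooled and carried to generation 2.
At generation 2 (Nabil, Dalia, Bashir, Ibtisam, Hamid, Karim) there are 6 shares of (3/5)/6 = 1/10 each.
Living: Dalia, Bashir, Ibtisam, Hamid, and Karim — each takes 1/10.
Deceased: Nabil. That 1/10 share is carried to generation 3.
At generation 3 (Amira, Yasmin) there are 2 shares of (1/10)/2 = 1/20 each.
Living: Amira and Yasmin — each takes 1/20.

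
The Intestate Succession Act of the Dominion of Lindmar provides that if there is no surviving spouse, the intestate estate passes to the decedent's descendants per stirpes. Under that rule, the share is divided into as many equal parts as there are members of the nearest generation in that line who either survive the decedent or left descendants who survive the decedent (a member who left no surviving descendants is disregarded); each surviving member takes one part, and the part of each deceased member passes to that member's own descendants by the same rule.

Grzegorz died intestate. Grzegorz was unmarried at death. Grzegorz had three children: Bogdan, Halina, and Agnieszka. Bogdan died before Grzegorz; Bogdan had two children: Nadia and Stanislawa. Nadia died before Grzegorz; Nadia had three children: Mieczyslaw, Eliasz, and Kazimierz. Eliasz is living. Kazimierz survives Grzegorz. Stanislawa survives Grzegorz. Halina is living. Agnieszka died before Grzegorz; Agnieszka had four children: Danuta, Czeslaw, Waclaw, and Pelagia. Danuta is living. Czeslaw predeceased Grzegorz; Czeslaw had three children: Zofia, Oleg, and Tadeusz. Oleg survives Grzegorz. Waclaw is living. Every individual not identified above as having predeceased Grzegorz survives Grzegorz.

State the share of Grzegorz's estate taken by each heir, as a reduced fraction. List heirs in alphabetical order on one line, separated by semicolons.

Danuta 1/12; Eliasz 1/18; Halina 1/3; Kazimierz 1/18; Mieczyslaw 1/18; Oleg 1/36; Pelagia 1/12; Stanislawa 1/6; Tadeusz 1/36; Waclaw 1/12; Zofia 1/36

There is no surviving spouse, so the entire estate passes to Grzegorz's descendants per stirpes.
The estate is divided into 3 equal shares of 1/3 among Bogdan, Halina, Agnieszka.
Bogdan predeceased; the 1/3 allotted to Bogdan's branch passes to Bogdan's issue by representation.
The 1/3 is divided into 2 equal shares of 1/6 among Nadia, Stanislawa.
Nadia predeceased; the 1/6 allotted to Nadia's branch passes to Nadia's issue by representation.
The 1/6 is divided into 3 equal shares of 1/18 among Mieczyslaw, Eliasz, Kazimierz.
Mieczyslaw is living and takes 1/18.
Eliasz is living and takes 1/18.
Kazimierz is living and takes 1/18.
Stanislawa is living and takes 1/6.
Halina is living and takes 1/3.
Agnieszka predeceased; the 1/3 allotted to Agnieszka's branch passes to Agnieszka's issue by representation.
The 1/3 is divided into 4 equal shares of 1/12 among Danuta, Czeslaw, Waclaw, Pelagia.
Danuta is living and takes 1/12.
Czeslaw predeceased; the 1/12 allotted to Czeslaw's branch passes to Czeslaw's issue by representation.
The 1/12 is divided into 3 equal shares of 1/36 among Zofia, Oleg, Tadeusz.
Zofia is living and takes 1/36.
Oleg is living and takes 1/36.
Tadeusz is living and takes 1/36.
Waclaw is living and takes 1/12.
Pelagia is living and takes 1/12.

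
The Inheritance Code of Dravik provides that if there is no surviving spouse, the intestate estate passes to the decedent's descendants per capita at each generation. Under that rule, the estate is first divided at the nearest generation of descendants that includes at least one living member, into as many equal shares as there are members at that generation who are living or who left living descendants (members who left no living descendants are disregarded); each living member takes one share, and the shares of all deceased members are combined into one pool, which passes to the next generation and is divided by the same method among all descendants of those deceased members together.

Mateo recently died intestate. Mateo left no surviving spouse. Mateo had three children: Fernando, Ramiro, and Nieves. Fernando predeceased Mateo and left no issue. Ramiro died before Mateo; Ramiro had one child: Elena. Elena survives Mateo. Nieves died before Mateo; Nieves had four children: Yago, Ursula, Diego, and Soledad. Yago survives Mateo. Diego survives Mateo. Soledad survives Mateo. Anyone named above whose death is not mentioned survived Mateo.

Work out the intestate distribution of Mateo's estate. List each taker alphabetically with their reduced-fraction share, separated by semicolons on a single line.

There is no surviving spouse, so the entire estate passes to Mateo's descendants per capita at each generation.
No one at generation 1 (Ramiro, Nieves) is living; moving to the next generation.
At generation 2 (Elena, Yago, Ursula, Diego, Soledad) there are 5 shares of (1)/5 = 1/5 each.
Living: Elena, Yago, Ursula, Diego, and Soledad — each takes 1/5.

Diego 1/5; Elena 1/5; Soledad 1/5; Ursula 1/5; Yago 1/5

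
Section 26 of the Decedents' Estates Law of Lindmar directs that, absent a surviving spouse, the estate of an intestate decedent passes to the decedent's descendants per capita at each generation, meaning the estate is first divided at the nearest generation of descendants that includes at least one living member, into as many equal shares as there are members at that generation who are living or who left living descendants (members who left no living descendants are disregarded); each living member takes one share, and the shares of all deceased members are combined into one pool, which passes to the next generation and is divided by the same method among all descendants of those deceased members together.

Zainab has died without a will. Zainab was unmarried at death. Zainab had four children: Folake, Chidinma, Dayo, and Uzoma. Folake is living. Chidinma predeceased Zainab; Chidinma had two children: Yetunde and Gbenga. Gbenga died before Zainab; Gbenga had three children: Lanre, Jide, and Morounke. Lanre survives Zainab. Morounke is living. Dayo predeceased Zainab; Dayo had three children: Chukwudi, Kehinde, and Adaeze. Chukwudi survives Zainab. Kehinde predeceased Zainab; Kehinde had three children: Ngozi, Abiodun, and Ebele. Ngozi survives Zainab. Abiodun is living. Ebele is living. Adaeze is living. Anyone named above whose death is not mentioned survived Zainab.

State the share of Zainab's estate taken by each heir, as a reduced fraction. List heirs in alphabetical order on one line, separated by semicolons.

Abiodun 1/30; Adaeze 1/10; Chukwudi 1/10; Ebele 1/30; Folake 1/4; Jide 1/30; Lanre 1/30; Morounke 1/30; Ngozi 1/30; Uzoma 1/4; Yetunde 1/10

There is no surviving spouse, so the entire estate passes to Zainab's descendants per capita at each generation.
At generation 1 (Folake, Chidinma, Dayo, Uzoma) there are 4 shares of (1)/4 = 1/4 each.
Living: Folake and Uzoma — each takes 1/4.
Deceased: Chidinma and Dayo. Their combined 1/2 is pooled and carried to generation 2.
At generation 2 (Yetunde, Gbenga, Chukwudi, Kehinde, Adaeze) there are 5 shares of (1/2)/5 = 1/10 each.
Living: Yetunde, Chukwudi, and Adaeze — each takes 1/10.
Deceased: Gbenga and Kehinde. Their combined 1/5 is pooled and carried to generation 3.
At generation 3 (Lanre, Jide, Morounke, Ngozi, Abiodun, Ebele) there are 6 shares of (1/5)/6 = 1/30 each.
Living: Lanre, Jide, Morounke, Ngozi, Abiodun, and Ebele — each takes 1/30.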